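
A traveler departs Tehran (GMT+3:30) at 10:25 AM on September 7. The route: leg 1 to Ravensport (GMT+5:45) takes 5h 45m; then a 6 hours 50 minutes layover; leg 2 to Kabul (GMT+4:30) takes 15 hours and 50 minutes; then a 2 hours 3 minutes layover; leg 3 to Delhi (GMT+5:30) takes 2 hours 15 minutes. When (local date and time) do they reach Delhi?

9:08 PM on Sep 8

Convert departure to UTC: 10:25 AM − 3:30 = 6:55 AM UTC on Sep 7.
Add 5 hours and 45 minutes leg 1 → 12:40 PM UTC.
Add 6 hours and 50 minutes layover in Ravensport → 7:30 PM UTC.
Add 15 hours and 50 minutes leg 2 → 11:20 AM UTC (Sep 8).
Add 2 hours and 3 minutes layover in Kabul → 1:23 PM UTC.
Add 2 hours and 15 minutes leg 3 → 3:38 PM UTC.
Delhi is UTC+5:30, so local arrival = 3:38 PM + 5:30 = 9:08 PM on Sep 8.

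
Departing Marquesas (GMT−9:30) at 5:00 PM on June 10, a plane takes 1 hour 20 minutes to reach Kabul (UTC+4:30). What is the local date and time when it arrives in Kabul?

8:20 AM on June 11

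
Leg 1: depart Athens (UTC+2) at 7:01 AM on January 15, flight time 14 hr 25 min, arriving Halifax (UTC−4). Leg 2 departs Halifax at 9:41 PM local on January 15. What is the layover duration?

6 hours 15 minutes

Convert departure to UTC: 7:01 AM − 2:00 = 5:01 AM UTC on Jan 15.
Add 14 hours 25 minutes flight time → 7:26 PM UTC.
Halifax is UTC−4:00, so local arrival = 7:26 PM − 4:00 = 3:26 PM on Jan 15.
Layover = 9:41 PM − 3:26 PM = 6 hours 15 minutes.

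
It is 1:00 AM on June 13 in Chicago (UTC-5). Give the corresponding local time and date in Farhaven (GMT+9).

3:00 PM on June 13

Farhaven is 14:00 ahead of Chicago.
Shift by the zone difference: 1:00 AM + 14:00 = 3:00 PM on Jun 13 in Farhaven.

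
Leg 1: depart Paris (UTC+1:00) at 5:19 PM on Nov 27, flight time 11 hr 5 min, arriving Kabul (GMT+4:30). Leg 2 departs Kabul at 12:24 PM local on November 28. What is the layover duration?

4 hours 30 minutes

Convert departure to UTC: 5:19 PM − 1:00 = 4:19 PM UTC on Nov 27.
Add 11 hours and 5 minutes flight time → 3:24 AM UTC (Nov 28).
Kabul is UTC+4:30, so local arrival = 3:24 AM + 4:30 = 7:54 AM on Nov 28.
Layover = 12:24 PM − 7:54 AM = 4 hours 30 minutes.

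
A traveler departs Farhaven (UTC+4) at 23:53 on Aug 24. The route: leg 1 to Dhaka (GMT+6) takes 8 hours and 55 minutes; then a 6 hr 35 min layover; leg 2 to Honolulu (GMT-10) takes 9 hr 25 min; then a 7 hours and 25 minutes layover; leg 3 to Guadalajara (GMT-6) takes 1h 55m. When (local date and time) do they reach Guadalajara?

Convert departure to UTC: 23:53 − 4:00 = 19:53 UTC on Aug 24.
Add 8 hours and 55 minutes leg 1 → 04:48 UTC (Aug 25).
Add 6 hours 35 minutes layover in Dhaka → 11:23 UTC.
Add 9 hours 25 minutes leg 2 → 20:48 UTC.
Add 7 hours 25 minutes layover in Honolulu → 04:13 UTC (Aug 26).
Add 1 hour 55 minutes leg 3 → 06:08 UTC.
Guadalajara is UTC−6:00, so local arrival = 06:08 − 6:00 = 00:08 on Aug 26.

00:08 on Aug 26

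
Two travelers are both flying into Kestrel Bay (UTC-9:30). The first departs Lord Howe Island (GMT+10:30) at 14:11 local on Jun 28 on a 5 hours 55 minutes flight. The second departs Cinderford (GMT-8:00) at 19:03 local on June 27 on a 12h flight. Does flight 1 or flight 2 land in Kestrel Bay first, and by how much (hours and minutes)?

Flight 1 in UTC: 14:11 − 10:30 = 03:41 on Jun 28.
+5 hours and 55 minutes → arrive 09:36 UTC on Jun 28.
Flight 2 in UTC: 19:03 + 8:00 = 03:03 on Jun 28.
+12 hours → arrive 15:03 UTC on Jun 28.
Flight 1 lands earlier by 5 hours 27 minutes.

the first, by 5 hours 27 minutes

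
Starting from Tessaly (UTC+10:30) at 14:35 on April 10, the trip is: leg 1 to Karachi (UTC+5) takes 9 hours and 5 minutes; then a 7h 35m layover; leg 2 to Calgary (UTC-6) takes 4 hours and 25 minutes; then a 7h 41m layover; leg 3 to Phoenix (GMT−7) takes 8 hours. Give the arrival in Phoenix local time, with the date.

09:51 on April 11

Convert departure to UTC: 14:35 − 10:30 = 04:05 UTC on Apr 10.
Add 9 hours 5 minutes leg 1 → 13:10 UTC.
Add 7 hours and 35 minutes layover in Karachi → 20:45 UTC.
Add 4 hours and 25 minutes leg 2 → 01:10 UTC (Apr 11).
Add 7 hours 41 minutes layover in Calgary → 08:51 UTC.
Add 8 hours leg 3 → 16:51 UTC.
Phoenix is UTC−7:00, so local arrival = 16:51 − 7:00 = 09:51 on Apr 11.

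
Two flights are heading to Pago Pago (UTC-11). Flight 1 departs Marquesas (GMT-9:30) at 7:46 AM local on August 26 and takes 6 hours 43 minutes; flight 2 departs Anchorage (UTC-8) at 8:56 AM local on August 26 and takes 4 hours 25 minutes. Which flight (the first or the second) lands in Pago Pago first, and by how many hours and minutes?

the second, by 2 hours 38 minutes

Flight 1 in UTC: 7:46 AM + 9:30 = 5:16 PM on Aug 26.
+6 hours and 43 minutes → arrive 11:59 PM UTC on Aug 26.
Flight 2 in UTC: 8:56 AM + 8:00 = 4:56 PM on Aug 26.
+4 hours and 25 minutes → arrive 9:21 PM UTC on Aug 26.
Flight 2 lands earlier by 2 hours 38 minutes.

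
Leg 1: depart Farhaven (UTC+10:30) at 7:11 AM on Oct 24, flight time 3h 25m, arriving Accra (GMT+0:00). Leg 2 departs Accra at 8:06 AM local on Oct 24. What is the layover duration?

Convert departure to UTC: 7:11 AM − 10:30 = 8:41 PM UTC on Oct 23.
Add 3 hours 25 minutes flight time → 12:06 AM UTC (Oct 24).
Accra is UTC+0, so local arrival is the same: 12:06 AM on Oct 24.
Layover = 8:06 AM − 12:06 AM = 8 hours.

8 hours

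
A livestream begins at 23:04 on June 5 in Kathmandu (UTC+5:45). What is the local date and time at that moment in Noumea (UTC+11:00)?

Noumea is 5:15 ahead of Kathmandu.
Shift by the zone difference: 23:04 + 5:15 = 04:19 on Jun 6 in Noumea.

04:19 on Jun 6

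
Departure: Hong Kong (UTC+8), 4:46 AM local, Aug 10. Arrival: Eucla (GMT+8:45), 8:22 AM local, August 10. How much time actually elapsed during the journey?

Departure in UTC: 4:46 AM − 8:00 = 8:46 PM on Aug 9.
Arrival in UTC: 8:22 AM − 8:45 = 11:37 PM on Aug 9.
Elapsed = 11:37 PM − 8:46 PM = 2 hours 51 minutes.

2 hours 51 minutes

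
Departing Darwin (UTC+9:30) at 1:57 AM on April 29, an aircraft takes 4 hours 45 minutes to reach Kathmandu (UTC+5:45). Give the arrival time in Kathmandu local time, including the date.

2:57 AM on Apr 29

Convert departure to UTC: 1:57 AM − 9:30 = 4:27 PM UTC on Apr 28.
Add 4 hours 45 minutes travel time → 9:12 PM UTC.
Kathmandu is UTC+5:45, so local arrival = 9:12 PM + 5:45 = 2:57 AM on Apr 29.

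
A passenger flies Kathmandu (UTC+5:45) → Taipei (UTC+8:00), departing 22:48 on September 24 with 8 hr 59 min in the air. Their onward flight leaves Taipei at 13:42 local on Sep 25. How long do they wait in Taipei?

3 hours 40 minutes

Convert departure to UTC: 22:48 − 5:45 = 17:03 UTC on Sep 24.
Add 8 hours and 59 minutes flight time → 02:02 UTC (Sep 25).
Taipei is UTC+8:00, so local arrival = 02:02 + 8:00 = 10:02 on Sep 25.
Layover = 13:42 − 10:02 = 3 hours 40 minutes.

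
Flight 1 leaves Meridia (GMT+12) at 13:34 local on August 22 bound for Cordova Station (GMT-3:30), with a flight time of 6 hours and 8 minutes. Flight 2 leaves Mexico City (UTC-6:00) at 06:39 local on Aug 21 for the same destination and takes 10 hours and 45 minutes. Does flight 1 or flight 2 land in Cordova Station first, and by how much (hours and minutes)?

Flight 1 in UTC: 13:34 − 12:00 = 01:34 on Aug 22.
+6 hours 8 minutes → arrive 07:42 UTC on Aug 22.
Flight 2 in UTC: 06:39 + 6:00 = 12:39 on Aug 21.
+10 hours 45 minutes → arrive 23:24 UTC on Aug 21.
Flight 2 lands earlier by 8 hours 18 minutes.

the second, by 8 hours 18 minutes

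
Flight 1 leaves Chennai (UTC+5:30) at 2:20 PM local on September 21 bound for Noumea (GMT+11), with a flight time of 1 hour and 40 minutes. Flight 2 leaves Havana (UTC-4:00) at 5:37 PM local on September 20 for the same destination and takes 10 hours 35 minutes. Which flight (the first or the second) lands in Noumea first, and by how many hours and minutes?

Flight 1 in UTC: 2:20 PM − 5:30 = 8:50 AM on Sep 21.
+1 hour 40 minutes → arrive 10:30 AM UTC on Sep 21.
Flight 2 in UTC: 5:37 PM + 4:00 = 9:37 PM on Sep 20.
+10 hours 35 minutes → arrive 8:12 AM UTC on Sep 21.
Flight 2 lands earlier by 2 hours 18 minutes.

the second, by 2 hours 18 minutes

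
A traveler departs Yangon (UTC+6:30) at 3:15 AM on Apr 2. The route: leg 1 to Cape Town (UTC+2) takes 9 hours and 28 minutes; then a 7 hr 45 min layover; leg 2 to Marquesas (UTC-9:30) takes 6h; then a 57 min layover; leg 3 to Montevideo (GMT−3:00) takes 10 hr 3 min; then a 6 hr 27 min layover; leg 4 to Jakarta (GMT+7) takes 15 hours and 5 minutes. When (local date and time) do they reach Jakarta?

11:30 AM on Apr 4

Convert departure to UTC: 3:15 AM − 6:30 = 8:45 PM UTC on Apr 1.
Add 9 hours 28 minutes leg 1 → 6:13 AM UTC (Apr 2).
Add 7 hours and 45 minutes layover in Cape Town → 1:58 PM UTC.
Add 6 hours leg 2 → 7:58 PM UTC.
Add 57 minutes layover in Marquesas → 8:55 PM UTC.
Add 10 hours 3 minutes leg 3 → 6:58 AM UTC (Apr 3).
Add 6 hours 27 minutes layover in Montevideo → 1:25 PM UTC.
Add 15 hours and 5 minutes leg 4 → 4:30 AM UTC (Apr 4).
Jakarta is UTC+7:00, so local arrival = 4:30 AM + 7:00 = 11:30 AM on Apr 4.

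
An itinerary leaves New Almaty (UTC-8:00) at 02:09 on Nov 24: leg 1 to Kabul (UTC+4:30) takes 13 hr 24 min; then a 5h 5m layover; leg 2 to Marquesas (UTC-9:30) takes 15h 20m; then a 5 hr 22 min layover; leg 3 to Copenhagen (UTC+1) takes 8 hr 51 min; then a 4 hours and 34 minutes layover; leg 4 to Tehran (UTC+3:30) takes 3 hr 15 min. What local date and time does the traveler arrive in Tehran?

Convert departure to UTC: 02:09 + 8:00 = 10:09 UTC on Nov 24.
Add 13 hours and 24 minutes leg 1 → 23:33 UTC.
Add 5 hours 5 minutes layover in Kabul → 04:38 UTC (Nov 25).
Add 15 hours and 20 minutes leg 2 → 19:58 UTC.
Add 5 hours 22 minutes layover in Marquesas → 01:20 UTC (Nov 26).
Add 8 hours 51 minutes leg 3 → 10:11 UTC.
Add 4 hours and 34 minutes layover in Copenhagen → 14:45 UTC.
Add 3 hours and 15 minutes leg 4 → 18:00 UTC.
Tehran is UTC+3:30, so local arrival = 18:00 + 3:30 = 21:30 on Nov 26.

21:30 on November 26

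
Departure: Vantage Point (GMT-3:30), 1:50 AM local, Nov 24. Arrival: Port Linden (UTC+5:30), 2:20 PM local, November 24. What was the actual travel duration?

3 hours 30 minutes

Departure in UTC: 1:50 AM + 3:30 = 5:20 AM on Nov 24.
Arrival in UTC: 2:20 PM − 5:30 = 8:50 AM on Nov 24.
Elapsed = 8:50 AM − 5:20 AM = 3 hours 30 minutes.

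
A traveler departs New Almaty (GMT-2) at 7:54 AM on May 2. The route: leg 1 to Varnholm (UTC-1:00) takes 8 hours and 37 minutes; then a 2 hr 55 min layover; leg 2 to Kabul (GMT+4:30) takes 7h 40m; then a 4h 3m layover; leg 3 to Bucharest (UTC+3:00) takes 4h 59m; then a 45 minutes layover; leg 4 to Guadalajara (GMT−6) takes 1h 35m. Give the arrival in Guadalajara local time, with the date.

10:28 AM on May 3

Convert departure to UTC: 7:54 AM + 2:00 = 9:54 AM UTC on May 2.
Add 8 hours and 37 minutes leg 1 → 6:31 PM UTC.
Add 2 hours 55 minutes layover in Varnholm → 9:26 PM UTC.
Add 7 hours and 40 minutes leg 2 → 5:06 AM UTC (May 3).
Add 4 hours and 3 minutes layover in Kabul → 9:09 AM UTC.
Add 4 hours and 59 minutes leg 3 → 2:08 PM UTC.
Add 45 minutes layover in Bucharest → 2:53 PM UTC.
Add 1 hour and 35 minutes leg 4 → 4:28 PM UTC.
Guadalajara is UTC−6:00, so local arrival = 4:28 PM − 6:00 = 10:28 AM on May 3.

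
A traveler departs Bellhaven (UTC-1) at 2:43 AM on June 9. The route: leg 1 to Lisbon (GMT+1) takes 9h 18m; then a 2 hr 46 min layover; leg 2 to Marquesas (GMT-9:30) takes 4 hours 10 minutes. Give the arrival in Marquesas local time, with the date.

Convert departure to UTC: 2:43 AM + 1:00 = 3:43 AM UTC on Jun 9.
Add 9 hours 18 minutes leg 1 → 1:01 PM UTC.
Add 2 hours and 46 minutes layover in Lisbon → 3:47 PM UTC.
Add 4 hours 10 minutes leg 2 → 7:57 PM UTC.
Marquesas is UTC−9:30, so local arrival = 7:57 PM − 9:30 = 10:27 AM on Jun 9.

10:27 AM on June 9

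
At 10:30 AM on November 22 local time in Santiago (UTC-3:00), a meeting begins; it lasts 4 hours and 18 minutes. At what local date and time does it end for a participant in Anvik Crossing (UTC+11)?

4:48 AM on Nov 23

Anvik Crossing is 14:00 ahead of Santiago.
After 4 hours and 18 minutes it is 2:48 PM in Santiago.
Shift by the zone difference: 2:48 PM + 14:00 = 4:48 AM on Nov 23 in Anvik Crossing.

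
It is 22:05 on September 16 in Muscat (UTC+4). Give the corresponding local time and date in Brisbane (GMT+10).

In UTC: 22:05 − 4:00 = 18:05 on Sep 16.
Brisbane is UTC+10:00: 18:05 + 10:00 = 04:05 on Sep 17.

04:05 on September 17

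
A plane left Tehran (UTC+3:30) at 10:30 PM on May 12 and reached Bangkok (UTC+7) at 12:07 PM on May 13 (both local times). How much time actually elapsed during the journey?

Departure in UTC: 10:30 PM − 3:30 = 7:00 PM on May 12.
Arrival in UTC: 12:07 PM − 7:00 = 5:07 AM on May 13.
Elapsed = 5:07 AM − 7:00 PM (+1 day) = 10 hours 7 minutes.

10 hours 7 minutes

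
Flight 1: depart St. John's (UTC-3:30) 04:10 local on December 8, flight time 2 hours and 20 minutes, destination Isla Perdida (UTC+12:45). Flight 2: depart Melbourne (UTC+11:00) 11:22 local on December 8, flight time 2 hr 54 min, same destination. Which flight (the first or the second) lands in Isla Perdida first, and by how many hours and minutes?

Flight 1 in UTC: 04:10 + 3:30 = 07:40 on Dec 8.
+2 hours and 20 minutes → arrive 10:00 UTC on Dec 8.
Flight 2 in UTC: 11:22 − 11:00 = 00:22 on Dec 8.
+2 hours 54 minutes → arrive 03:16 UTC on Dec 8.
Flight 2 lands earlier by 6 hours 44 minutes.

the second, by 6 hours 44 minutes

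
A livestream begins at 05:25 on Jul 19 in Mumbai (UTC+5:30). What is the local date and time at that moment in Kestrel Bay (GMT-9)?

In UTC: 05:25 − 5:30 = 23:55 on Jul 18.
Kestrel Bay is UTC−9:00: 23:55 − 9:00 = 14:55 on Jul 18.

14:55 on July 18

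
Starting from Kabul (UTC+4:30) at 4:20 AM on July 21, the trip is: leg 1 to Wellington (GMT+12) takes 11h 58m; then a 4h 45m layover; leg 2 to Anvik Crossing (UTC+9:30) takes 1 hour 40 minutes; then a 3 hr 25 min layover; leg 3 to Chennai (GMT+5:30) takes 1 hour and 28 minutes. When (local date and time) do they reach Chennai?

4:36 AM on July 22

Convert departure to UTC: 4:20 AM − 4:30 = 11:50 PM UTC on Jul 20.
Add 11 hours and 58 minutes leg 1 → 11:48 AM UTC (Jul 21).
Add 4 hours and 45 minutes layover in Wellington → 4:33 PM UTC.
Add 1 hour and 40 minutes leg 2 → 6:13 PM UTC.
Add 3 hours and 25 minutes layover in Anvik Crossing → 9:38 PM UTC.
Add 1 hour and 28 minutes leg 3 → 11:06 PM UTC.
Chennai is UTC+5:30, so local arrival = 11:06 PM + 5:30 = 4:36 AM on Jul 22.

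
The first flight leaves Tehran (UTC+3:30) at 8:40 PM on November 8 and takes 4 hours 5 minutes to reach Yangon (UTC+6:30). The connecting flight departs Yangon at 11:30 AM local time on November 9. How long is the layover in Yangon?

Convert departure to UTC: 8:40 PM − 3:30 = 5:10 PM UTC on Nov 8.
Add 4 hours 5 minutes flight time → 9:15 PM UTC.
Yangon is UTC+6:30, so local arrival = 9:15 PM + 6:30 = 3:45 AM on Nov 9.
Layover = 11:30 AM − 3:45 AM = 7 hours 45 minutes.

7 hours 45 minutes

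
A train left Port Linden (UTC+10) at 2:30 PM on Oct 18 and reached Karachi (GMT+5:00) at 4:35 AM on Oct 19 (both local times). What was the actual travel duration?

19 hours 5 minutes

Karachi is 5:00 behind Port Linden.
Clock-face elapsed time (ignoring zones) is 14 hours 5 minutes.
Actual elapsed = 14 hours 5 minutes + 5:00 = 19 hours 5 minutes.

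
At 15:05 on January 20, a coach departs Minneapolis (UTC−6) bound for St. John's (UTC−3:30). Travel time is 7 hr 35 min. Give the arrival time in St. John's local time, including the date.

Convert departure to UTC: 15:05 + 6:00 = 21:05 UTC on Jan 20.
Add 7 hours 35 minutes travel time → 04:40 UTC (Jan 21).
St. John's is UTC−3:30, so local arrival = 04:40 − 3:30 = 01:10 on Jan 21.

01:10 on January 21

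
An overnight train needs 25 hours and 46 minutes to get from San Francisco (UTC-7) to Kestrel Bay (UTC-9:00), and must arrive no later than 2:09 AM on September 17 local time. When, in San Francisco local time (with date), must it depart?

2:23 AM on Sep 16

Target arrival in UTC: 2:09 AM + 9:00 = 11:09 AM on Sep 17.
Subtract 25 hours and 46 minutes → departure 9:23 AM UTC on Sep 16.
San Francisco is UTC−7:00: 9:23 AM − 7:00 = 2:23 AM on Sep 16.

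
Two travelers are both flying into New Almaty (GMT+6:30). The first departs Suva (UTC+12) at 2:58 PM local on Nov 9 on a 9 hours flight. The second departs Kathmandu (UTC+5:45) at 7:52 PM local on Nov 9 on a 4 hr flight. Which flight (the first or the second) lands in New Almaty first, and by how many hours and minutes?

Flight 1 in UTC: 2:58 PM − 12:00 = 2:58 AM on Nov 9.
+9 hours → arrive 11:58 AM UTC on Nov 9.
Flight 2 in UTC: 7:52 PM − 5:45 = 2:07 PM on Nov 9.
+4 hours → arrive 6:07 PM UTC on Nov 9.
Flight 1 lands earlier by 6 hours 9 minutes.

the first, by 6 hours 9 minutes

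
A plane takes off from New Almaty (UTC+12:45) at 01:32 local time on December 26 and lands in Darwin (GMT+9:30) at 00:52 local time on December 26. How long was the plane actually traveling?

2 hours 35 minutes

Darwin is 3:15 behind New Almaty.
Clock-face elapsed time (ignoring zones) is −40 minutes.
Actual elapsed = −40 minutes + 3:15 = 2 hours 35 minutes.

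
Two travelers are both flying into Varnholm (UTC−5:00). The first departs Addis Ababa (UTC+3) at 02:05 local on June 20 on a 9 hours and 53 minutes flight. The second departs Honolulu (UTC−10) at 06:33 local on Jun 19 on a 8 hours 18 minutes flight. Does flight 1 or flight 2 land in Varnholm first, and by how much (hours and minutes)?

the second, by 8 hours 7 minutes

Flight 1 in UTC: 02:05 − 3:00 = 23:05 on Jun 19.
+9 hours and 53 minutes → arrive 08:58 UTC on Jun 20.
Flight 2 in UTC: 06:33 + 10:00 = 16:33 on Jun 19.
+8 hours 18 minutes → arrive 00:51 UTC on Jun 20.
Flight 2 lands earlier by 8 hours 7 minutes.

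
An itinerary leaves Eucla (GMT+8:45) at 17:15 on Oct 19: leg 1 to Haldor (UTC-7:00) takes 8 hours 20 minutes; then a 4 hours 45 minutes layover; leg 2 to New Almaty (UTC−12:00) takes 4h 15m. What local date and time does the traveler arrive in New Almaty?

Convert departure to UTC: 17:15 − 8:45 = 08:30 UTC on Oct 19.
Add 8 hours and 20 minutes leg 1 → 16:50 UTC.
Add 4 hours 45 minutes layover in Haldor → 21:35 UTC.
Add 4 hours and 15 minutes leg 2 → 01:50 UTC (Oct 20).
New Almaty is UTC−12:00, so local arrival = 01:50 − 12:00 = 13:50 on Oct 19.

13:50 on October 19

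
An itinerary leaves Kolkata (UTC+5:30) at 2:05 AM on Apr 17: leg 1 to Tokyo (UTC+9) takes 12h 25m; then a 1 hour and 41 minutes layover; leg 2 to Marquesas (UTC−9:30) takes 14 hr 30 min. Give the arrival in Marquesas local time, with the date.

3:41 PM on Apr 17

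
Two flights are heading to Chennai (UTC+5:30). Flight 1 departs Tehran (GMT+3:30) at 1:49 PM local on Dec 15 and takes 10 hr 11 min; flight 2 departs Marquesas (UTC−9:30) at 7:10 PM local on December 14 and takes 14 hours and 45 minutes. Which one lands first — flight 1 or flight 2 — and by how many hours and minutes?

the second, by 1 hour 5 minutes

Flight 1 in UTC: 1:49 PM − 3:30 = 10:19 AM on Dec 15.
+10 hours 11 minutes → arrive 8:30 PM UTC on Dec 15.
Flight 2 in UTC: 7:10 PM + 9:30 = 4:40 AM on Dec 15.
+14 hours 45 minutes → arrive 7:25 PM UTC on Dec 15.
Flight 2 lands earlier by 1 hour 5 minutes.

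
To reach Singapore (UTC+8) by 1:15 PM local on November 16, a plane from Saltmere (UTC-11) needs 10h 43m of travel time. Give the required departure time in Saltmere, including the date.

Target arrival in UTC: 1:15 PM − 8:00 = 5:15 AM on Nov 16.
Subtract 10 hours 43 minutes → departure 6:32 PM UTC on Nov 15.
Saltmere is UTC−11:00: 6:32 PM − 11:00 = 7:32 AM on Nov 15.

7:32 AM on Nov 15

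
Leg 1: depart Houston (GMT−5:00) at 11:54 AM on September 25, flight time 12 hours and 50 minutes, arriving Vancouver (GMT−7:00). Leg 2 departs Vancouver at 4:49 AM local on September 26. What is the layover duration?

6 hours 5 minutes

Convert departure to UTC: 11:54 AM + 5:00 = 4:54 PM UTC on Sep 25.
Add 12 hours 50 minutes flight time → 5:44 AM UTC (Sep 26).
Vancouver is UTC−7:00, so local arrival = 5:44 AM − 7:00 = 10:44 PM on Sep 25.
Layover = 4:49 AM − 10:44 PM (+1 day) = 6 hours 5 minutes.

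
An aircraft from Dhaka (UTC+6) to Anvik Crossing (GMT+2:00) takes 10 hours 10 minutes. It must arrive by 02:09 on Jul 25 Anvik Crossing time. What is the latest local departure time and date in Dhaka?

Target arrival in UTC: 02:09 − 2:00 = 00:09 on Jul 25.
Subtract 10 hours and 10 minutes → departure 13:59 UTC on Jul 24.
Dhaka is UTC+6:00: 13:59 + 6:00 = 19:59 on Jul 24.

19:59 on July 24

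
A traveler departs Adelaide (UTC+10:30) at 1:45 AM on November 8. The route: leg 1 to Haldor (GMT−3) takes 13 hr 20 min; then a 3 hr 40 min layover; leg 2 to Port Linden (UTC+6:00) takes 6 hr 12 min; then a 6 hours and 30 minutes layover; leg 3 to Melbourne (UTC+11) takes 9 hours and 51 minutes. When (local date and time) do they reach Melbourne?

Convert departure to UTC: 1:45 AM − 10:30 = 3:15 PM UTC on Nov 7.
Add 13 hours 20 minutes leg 1 → 4:35 AM UTC (Nov 8).
Add 3 hours 40 minutes layover in Haldor → 8:15 AM UTC.
Add 6 hours and 12 minutes leg 2 → 2:27 PM UTC.
Add 6 hours 30 minutes layover in Port Linden → 8:57 PM UTC.
Add 9 hours and 51 minutes leg 3 → 6:48 AM UTC (Nov 9).
Melbourne is UTC+11:00, so local arrival = 6:48 AM + 11:00 = 5:48 PM on Nov 9.

5:48 PM on Nov 9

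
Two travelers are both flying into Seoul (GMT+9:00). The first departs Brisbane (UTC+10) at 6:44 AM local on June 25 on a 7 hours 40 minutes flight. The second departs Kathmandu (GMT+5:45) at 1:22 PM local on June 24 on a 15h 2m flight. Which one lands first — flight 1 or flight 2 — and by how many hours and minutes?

Flight 1 in UTC: 6:44 AM − 10:00 = 8:44 PM on Jun 24.
+7 hours and 40 minutes → arrive 4:24 AM UTC on Jun 25.
Flight 2 in UTC: 1:22 PM − 5:45 = 7:37 AM on Jun 24.
+15 hours 2 minutes → arrive 10:39 PM UTC on Jun 24.
Flight 2 lands earlier by 5 hours 45 minutes.

the second, by 5 hours 45 minutes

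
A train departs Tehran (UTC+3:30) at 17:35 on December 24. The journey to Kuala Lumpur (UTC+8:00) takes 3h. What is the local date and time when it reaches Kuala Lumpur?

01:05 on December 25

Convert departure to UTC: 17:35 − 3:30 = 14:05 UTC on Dec 24.
Add 3 hours travel time → 17:05 UTC.
Kuala Lumpur is UTC+8:00, so local arrival = 17:05 + 8:00 = 01:05 on Dec 25.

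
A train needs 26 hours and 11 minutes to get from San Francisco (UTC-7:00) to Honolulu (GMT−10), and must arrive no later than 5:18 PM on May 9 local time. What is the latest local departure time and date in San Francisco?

Target arrival in UTC: 5:18 PM + 10:00 = 3:18 AM on May 10.
Subtract 26 hours and 11 minutes → departure 1:07 AM UTC on May 9.
San Francisco is UTC−7:00: 1:07 AM − 7:00 = 6:07 PM on May 8.

6:07 PM on May 8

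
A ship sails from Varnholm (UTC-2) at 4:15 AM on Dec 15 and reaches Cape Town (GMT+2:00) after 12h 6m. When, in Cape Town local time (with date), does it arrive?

8:21 PM on Dec 15

Convert departure to UTC: 4:15 AM + 2:00 = 6:15 AM UTC on Dec 15.
Add 12 hours and 6 minutes travel time → 6:21 PM UTC.
Cape Town is UTC+2:00, so local arrival = 6:21 PM + 2:00 = 8:21 PM on Dec 15.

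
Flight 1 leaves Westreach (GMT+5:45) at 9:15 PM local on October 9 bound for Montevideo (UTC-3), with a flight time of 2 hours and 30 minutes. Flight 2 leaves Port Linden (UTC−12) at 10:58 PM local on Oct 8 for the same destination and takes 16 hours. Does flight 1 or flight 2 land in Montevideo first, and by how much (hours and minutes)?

the first, by 8 hours 58 minutes

Flight 1 in UTC: 9:15 PM − 5:45 = 3:30 PM on Oct 9.
+2 hours 30 minutes → arrive 6:00 PM UTC on Oct 9.
Flight 2 in UTC: 10:58 PM + 12:00 = 10:58 AM on Oct 9.
+16 hours → arrive 2:58 AM UTC on Oct 10.
Flight 1 lands earlier by 8 hours 58 minutes.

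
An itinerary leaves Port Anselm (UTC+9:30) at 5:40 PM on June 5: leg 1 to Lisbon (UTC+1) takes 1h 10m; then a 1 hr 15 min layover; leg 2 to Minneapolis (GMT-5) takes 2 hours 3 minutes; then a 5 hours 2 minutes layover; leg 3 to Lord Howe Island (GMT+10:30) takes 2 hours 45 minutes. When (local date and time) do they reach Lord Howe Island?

6:55 AM on June 6

Convert departure to UTC: 5:40 PM − 9:30 = 8:10 AM UTC on Jun 5.
Add 1 hour and 10 minutes leg 1 → 9:20 AM UTC.
Add 1 hour and 15 minutes layover in Lisbon → 10:35 AM UTC.
Add 2 hours and 3 minutes leg 2 → 12:38 PM UTC.
Add 5 hours 2 minutes layover in Minneapolis → 5:40 PM UTC.
Add 2 hours and 45 minutes leg 3 → 8:25 PM UTC.
Lord Howe Island is UTC+10:30, so local arrival = 8:25 PM + 10:30 = 6:55 AM on Jun 6.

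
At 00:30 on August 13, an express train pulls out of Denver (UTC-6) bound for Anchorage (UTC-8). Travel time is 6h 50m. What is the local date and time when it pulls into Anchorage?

Anchorage is 2:00 behind Denver.
After 6 hours 50 minutes it is 07:20 in Denver.
Shift by the zone difference: 07:20 − 2:00 = 05:20 on Aug 13 in Anchorage.

05:20 on August 13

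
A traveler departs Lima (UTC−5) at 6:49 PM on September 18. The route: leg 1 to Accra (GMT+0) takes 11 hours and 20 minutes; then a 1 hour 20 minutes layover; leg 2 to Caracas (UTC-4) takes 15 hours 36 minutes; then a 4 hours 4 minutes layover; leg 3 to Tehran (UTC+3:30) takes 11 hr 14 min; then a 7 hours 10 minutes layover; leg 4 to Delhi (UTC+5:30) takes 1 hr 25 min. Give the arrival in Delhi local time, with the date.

Convert departure to UTC: 6:49 PM + 5:00 = 11:49 PM UTC on Sep 18.
Add 11 hours and 20 minutes leg 1 → 11:09 AM UTC (Sep 19).
Add 1 hour 20 minutes layover in Accra → 12:29 PM UTC.
Add 15 hours and 36 minutes leg 2 → 4:05 AM UTC (Sep 20).
Add 4 hours and 4 minutes layover in Caracas → 8:09 AM UTC.
Add 11 hours and 14 minutes leg 3 → 7:23 PM UTC.
Add 7 hours and 10 minutes layover in Tehran → 2:33 AM UTC (Sep 21).
Add 1 hour 25 minutes leg 4 → 3:58 AM UTC.
Delhi is UTC+5:30, so local arrival = 3:58 AM + 5:30 = 9:28 AM on Sep 21.

9:28 AM on Sep 21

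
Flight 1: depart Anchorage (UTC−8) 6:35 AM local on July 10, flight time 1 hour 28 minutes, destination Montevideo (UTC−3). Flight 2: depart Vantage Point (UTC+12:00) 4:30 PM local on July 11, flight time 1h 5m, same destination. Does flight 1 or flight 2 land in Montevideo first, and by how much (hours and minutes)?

the first, by 13 hours 32 minutes

Flight 1 in UTC: 6:35 AM + 8:00 = 2:35 PM on Jul 10.
+1 hour and 28 minutes → arrive 4:03 PM UTC on Jul 10.
Flight 2 in UTC: 4:30 PM − 12:00 = 4:30 AM on Jul 11.
+1 hour 5 minutes → arrive 5:35 AM UTC on Jul 11.
Flight 1 lands earlier by 13 hours 32 minutes.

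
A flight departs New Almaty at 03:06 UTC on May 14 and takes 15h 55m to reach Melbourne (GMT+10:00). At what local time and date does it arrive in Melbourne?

05:01 on May 15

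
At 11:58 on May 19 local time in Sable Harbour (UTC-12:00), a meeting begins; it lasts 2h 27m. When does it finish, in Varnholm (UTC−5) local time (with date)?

Varnholm is 7:00 ahead of Sable Harbour.
After 2 hours and 27 minutes it is 14:25 in Sable Harbour.
Shift by the zone difference: 14:25 + 7:00 = 21:25 on May 19 in Varnholm.

21:25 on May 19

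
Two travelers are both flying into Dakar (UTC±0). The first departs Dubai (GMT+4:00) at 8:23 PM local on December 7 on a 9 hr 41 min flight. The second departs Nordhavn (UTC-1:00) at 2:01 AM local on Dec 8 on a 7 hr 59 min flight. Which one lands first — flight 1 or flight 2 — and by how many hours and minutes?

the first, by 8 hours 56 minutes

Flight 1 in UTC: 8:23 PM − 4:00 = 4:23 PM on Dec 7.
+9 hours and 41 minutes → arrive 2:04 AM UTC on Dec 8.
Flight 2 in UTC: 2:01 AM + 1:00 = 3:01 AM on Dec 8.
+7 hours and 59 minutes → arrive 11:00 AM UTC on Dec 8.
Flight 1 lands earlier by 8 hours 56 minutes.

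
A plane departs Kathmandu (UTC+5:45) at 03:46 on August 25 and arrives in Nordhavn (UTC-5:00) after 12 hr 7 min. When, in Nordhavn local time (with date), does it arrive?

05:08 on Aug 25

Convert departure to UTC: 03:46 − 5:45 = 22:01 UTC on Aug 24.
Add 12 hours 7 minutes travel time → 10:08 UTC (Aug 25).
Nordhavn is UTC−5:00, so local arrival = 10:08 − 5:00 = 05:08 on Aug 25.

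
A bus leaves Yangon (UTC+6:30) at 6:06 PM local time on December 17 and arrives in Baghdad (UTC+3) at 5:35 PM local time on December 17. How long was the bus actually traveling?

2 hours 59 minutes

Baghdad is 3:30 behind Yangon.
Clock-face elapsed time (ignoring zones) is −31 minutes.
Actual elapsed = −31 minutes + 3:30 = 2 hours 59 minutes.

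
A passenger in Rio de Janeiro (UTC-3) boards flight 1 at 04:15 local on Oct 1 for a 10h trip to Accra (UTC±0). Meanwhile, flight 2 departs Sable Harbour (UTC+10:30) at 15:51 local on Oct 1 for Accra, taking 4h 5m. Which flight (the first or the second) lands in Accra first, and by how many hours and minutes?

the second, by 7 hours 49 minutes

Flight 1 in UTC: 04:15 + 3:00 = 07:15 on Oct 1.
+10 hours → arrive 17:15 UTC on Oct 1.
Flight 2 in UTC: 15:51 − 10:30 = 05:21 on Oct 1.
+4 hours and 5 minutes → arrive 09:26 UTC on Oct 1.
Flight 2 lands earlier by 7 hours 49 minutes.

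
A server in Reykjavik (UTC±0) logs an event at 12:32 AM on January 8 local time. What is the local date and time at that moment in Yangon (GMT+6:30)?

Yangon is 6:30 ahead of Reykjavik.
Shift by the zone difference: 12:32 AM + 6:30 = 7:02 AM on Jan 8 in Yangon.

7:02 AM on Jan 8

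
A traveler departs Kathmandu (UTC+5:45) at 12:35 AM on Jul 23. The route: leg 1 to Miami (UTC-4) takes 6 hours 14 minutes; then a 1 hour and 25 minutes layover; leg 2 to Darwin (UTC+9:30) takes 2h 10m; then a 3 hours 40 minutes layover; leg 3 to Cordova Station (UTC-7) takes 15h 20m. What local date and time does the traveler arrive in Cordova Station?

4:39 PM on July 23

Convert departure to UTC: 12:35 AM − 5:45 = 6:50 PM UTC on Jul 22.
Add 6 hours 14 minutes leg 1 → 1:04 AM UTC (Jul 23).
Add 1 hour 25 minutes layover in Miami → 2:29 AM UTC.
Add 2 hours and 10 minutes leg 2 → 4:39 AM UTC.
Add 3 hours 40 minutes layover in Darwin → 8:19 AM UTC.
Add 15 hours and 20 minutes leg 3 → 11:39 PM UTC.
Cordova Station is UTC−7:00, so local arrival = 11:39 PM − 7:00 = 4:39 PM on Jul 23.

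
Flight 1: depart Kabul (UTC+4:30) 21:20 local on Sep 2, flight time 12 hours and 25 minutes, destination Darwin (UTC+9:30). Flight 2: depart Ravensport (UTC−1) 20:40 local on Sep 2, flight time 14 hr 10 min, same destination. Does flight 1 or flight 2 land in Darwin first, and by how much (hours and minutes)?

the first, by 6 hours 35 minutes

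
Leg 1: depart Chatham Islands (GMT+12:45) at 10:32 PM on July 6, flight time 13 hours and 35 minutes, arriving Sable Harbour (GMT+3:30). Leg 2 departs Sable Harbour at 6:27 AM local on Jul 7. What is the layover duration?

3 hours 35 minutes

Convert departure to UTC: 10:32 PM − 12:45 = 9:47 AM UTC on Jul 6.
Add 13 hours and 35 minutes flight time → 11:22 PM UTC.
Sable Harbour is UTC+3:30, so local arrival = 11:22 PM + 3:30 = 2:52 AM on Jul 7.
Layover = 6:27 AM − 2:52 AM = 3 hours 35 minutes.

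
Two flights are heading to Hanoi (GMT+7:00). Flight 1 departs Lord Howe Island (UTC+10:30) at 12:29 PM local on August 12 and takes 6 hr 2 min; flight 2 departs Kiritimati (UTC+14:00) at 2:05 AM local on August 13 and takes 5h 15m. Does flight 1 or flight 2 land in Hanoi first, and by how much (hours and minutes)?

Flight 1 in UTC: 12:29 PM − 10:30 = 1:59 AM on Aug 12.
+6 hours 2 minutes → arrive 8:01 AM UTC on Aug 12.
Flight 2 in UTC: 2:05 AM − 14:00 = 12:05 PM on Aug 12.
+5 hours 15 minutes → arrive 5:20 PM UTC on Aug 12.
Flight 1 lands earlier by 9 hours 19 minutes.

the first, by 9 hours 19 minutes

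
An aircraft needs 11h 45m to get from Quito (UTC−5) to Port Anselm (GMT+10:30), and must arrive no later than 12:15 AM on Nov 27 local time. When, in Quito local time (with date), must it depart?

9:00 PM on Nov 25

Target arrival in UTC: 12:15 AM − 10:30 = 1:45 PM on Nov 26.
Subtract 11 hours 45 minutes → departure 2:00 AM UTC on Nov 26.
Quito is UTC−5:00: 2:00 AM − 5:00 = 9:00 PM on Nov 25.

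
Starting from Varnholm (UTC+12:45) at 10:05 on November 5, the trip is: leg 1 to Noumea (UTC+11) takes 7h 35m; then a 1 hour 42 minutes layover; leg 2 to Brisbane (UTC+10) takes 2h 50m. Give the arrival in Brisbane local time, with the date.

19:27 on November 5

Convert departure to UTC: 10:05 − 12:45 = 21:20 UTC on Nov 4.
Add 7 hours 35 minutes leg 1 → 04:55 UTC (Nov 5).
Add 1 hour and 42 minutes layover in Noumea → 06:37 UTC.
Add 2 hours 50 minutes leg 2 → 09:27 UTC.
Brisbane is UTC+10:00, so local arrival = 09:27 + 10:00 = 19:27 on Nov 5.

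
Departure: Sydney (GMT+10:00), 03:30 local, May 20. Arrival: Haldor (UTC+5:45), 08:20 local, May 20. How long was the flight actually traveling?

Haldor is 4:15 behind Sydney.
Clock-face elapsed time (ignoring zones) is 4 hours 50 minutes.
Actual elapsed = 4 hours 50 minutes + 4:15 = 9 hours 5 minutes.

9 hours 5 minutes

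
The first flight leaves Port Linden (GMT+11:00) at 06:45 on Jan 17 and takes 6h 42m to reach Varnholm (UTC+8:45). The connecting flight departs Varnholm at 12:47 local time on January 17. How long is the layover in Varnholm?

Convert departure to UTC: 06:45 − 11:00 = 19:45 UTC on Jan 16.
Add 6 hours 42 minutes flight time → 02:27 UTC (Jan 17).
Varnholm is UTC+8:45, so local arrival = 02:27 + 8:45 = 11:12 on Jan 17.
Layover = 12:47 − 11:12 = 1 hour 35 minutes.

1 hour 35 minutes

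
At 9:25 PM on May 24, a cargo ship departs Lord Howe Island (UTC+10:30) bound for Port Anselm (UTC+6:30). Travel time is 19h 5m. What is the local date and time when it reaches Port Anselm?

Convert departure to UTC: 9:25 PM − 10:30 = 10:55 AM UTC on May 24.
Add 19 hours and 5 minutes travel time → 6:00 AM UTC (May 25).
Port Anselm is UTC+6:30, so local arrival = 6:00 AM + 6:30 = 12:30 PM on May 25.

12:30 PM on May 25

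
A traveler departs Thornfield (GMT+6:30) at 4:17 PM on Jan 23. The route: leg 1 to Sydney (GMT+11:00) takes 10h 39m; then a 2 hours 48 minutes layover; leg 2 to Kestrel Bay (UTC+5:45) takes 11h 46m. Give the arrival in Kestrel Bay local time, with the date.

4:45 PM on January 24

Convert departure to UTC: 4:17 PM − 6:30 = 9:47 AM UTC on Jan 23.
Add 10 hours and 39 minutes leg 1 → 8:26 PM UTC.
Add 2 hours and 48 minutes layover in Sydney → 11:14 PM UTC.
Add 11 hours 46 minutes leg 2 → 11:00 AM UTC (Jan 24).
Kestrel Bay is UTC+5:45, so local arrival = 11:00 AM + 5:45 = 4:45 PM on Jan 24.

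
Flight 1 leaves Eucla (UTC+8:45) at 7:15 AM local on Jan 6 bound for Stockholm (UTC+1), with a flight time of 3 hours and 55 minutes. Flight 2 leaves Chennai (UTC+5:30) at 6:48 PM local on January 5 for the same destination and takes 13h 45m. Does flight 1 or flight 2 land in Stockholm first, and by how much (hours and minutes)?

the first, by 38 minutes

Flight 1 in UTC: 7:15 AM − 8:45 = 10:30 PM on Jan 5.
+3 hours and 55 minutes → arrive 2:25 AM UTC on Jan 6.
Flight 2 in UTC: 6:48 PM − 5:30 = 1:18 PM on Jan 5.
+13 hours and 45 minutes → arrive 3:03 AM UTC on Jan 6.
Flight 1 lands earlier by 38 minutes.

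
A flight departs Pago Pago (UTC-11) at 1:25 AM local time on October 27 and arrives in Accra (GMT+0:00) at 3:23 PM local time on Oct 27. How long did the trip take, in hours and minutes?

2 hours 58 minutes

Accra is 11:00 ahead of Pago Pago.
Clock-face elapsed time (ignoring zones) is 13 hours 58 minutes.
Actual elapsed = 13 hours 58 minutes − 11:00 = 2 hours 58 minutes.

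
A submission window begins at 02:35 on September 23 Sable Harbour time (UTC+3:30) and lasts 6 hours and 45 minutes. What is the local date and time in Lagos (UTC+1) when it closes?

Lagos is 2:30 behind Sable Harbour.
After 6 hours and 45 minutes it is 09:20 in Sable Harbour.
Shift by the zone difference: 09:20 − 2:30 = 06:50 on Sep 23 in Lagos.

06:50 on Sep 23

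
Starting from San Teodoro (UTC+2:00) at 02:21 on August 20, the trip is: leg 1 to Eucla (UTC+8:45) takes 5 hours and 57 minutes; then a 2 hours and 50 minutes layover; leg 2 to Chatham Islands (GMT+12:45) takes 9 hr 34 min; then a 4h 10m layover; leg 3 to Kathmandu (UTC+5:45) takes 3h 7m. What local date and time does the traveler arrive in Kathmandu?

07:44 on Aug 21

Convert departure to UTC: 02:21 − 2:00 = 00:21 UTC on Aug 20.
Add 5 hours and 57 minutes leg 1 → 06:18 UTC.
Add 2 hours 50 minutes layover in Eucla → 09:08 UTC.
Add 9 hours and 34 minutes leg 2 → 18:42 UTC.
Add 4 hours 10 minutes layover in Chatham Islands → 22:52 UTC.
Add 3 hours 7 minutes leg 3 → 01:59 UTC (Aug 21).
Kathmandu is UTC+5:45, so local arrival = 01:59 + 5:45 = 07:44 on Aug 21.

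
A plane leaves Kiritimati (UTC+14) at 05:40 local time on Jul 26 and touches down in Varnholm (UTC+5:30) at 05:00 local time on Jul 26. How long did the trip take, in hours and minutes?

Departure in UTC: 05:40 − 14:00 = 15:40 on Jul 25.
Arrival in UTC: 05:00 − 5:30 = 23:30 on Jul 25.
Elapsed = 23:30 − 15:40 = 7 hours 50 minutes.

7 hours 50 minutes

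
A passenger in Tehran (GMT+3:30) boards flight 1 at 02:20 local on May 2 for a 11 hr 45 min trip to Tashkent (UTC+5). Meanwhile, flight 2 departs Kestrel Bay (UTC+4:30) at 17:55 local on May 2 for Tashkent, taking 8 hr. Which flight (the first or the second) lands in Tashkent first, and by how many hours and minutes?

Flight 1 in UTC: 02:20 − 3:30 = 22:50 on May 1.
+11 hours 45 minutes → arrive 10:35 UTC on May 2.
Flight 2 in UTC: 17:55 − 4:30 = 13:25 on May 2.
+8 hours → arrive 21:25 UTC on May 2.
Flight 1 lands earlier by 10 hours 50 minutes.

the first, by 10 hours 50 minutes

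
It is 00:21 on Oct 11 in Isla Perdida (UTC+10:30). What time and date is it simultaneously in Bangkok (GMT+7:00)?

20:51 on October 10

In UTC: 00:21 − 10:30 = 13:51 on Oct 10.
Bangkok is UTC+7:00: 13:51 + 7:00 = 20:51 on Oct 10.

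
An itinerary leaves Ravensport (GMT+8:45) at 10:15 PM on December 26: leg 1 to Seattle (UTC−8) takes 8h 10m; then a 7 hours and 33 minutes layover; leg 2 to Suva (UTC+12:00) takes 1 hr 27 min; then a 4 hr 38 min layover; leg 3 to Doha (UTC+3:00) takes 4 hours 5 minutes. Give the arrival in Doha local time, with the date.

Convert departure to UTC: 10:15 PM − 8:45 = 1:30 PM UTC on Dec 26.
Add 8 hours 10 minutes leg 1 → 9:40 PM UTC.
Add 7 hours and 33 minutes layover in Seattle → 5:13 AM UTC (Dec 27).
Add 1 hour 27 minutes leg 2 → 6:40 AM UTC.
Add 4 hours 38 minutes layover in Suva → 11:18 AM UTC.
Add 4 hours 5 minutes leg 3 → 3:23 PM UTC.
Doha is UTC+3:00, so local arrival = 3:23 PM + 3:00 = 6:23 PM on Dec 27.

6:23 PM on December 27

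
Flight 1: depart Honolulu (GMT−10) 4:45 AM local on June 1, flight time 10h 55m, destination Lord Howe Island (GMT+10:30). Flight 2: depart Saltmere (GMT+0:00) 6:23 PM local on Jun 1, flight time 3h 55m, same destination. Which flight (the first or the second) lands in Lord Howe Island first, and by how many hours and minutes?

Flight 1 in UTC: 4:45 AM + 10:00 = 2:45 PM on Jun 1.
+10 hours 55 minutes → arrive 1:40 AM UTC on Jun 2.
Flight 2 departs at 6:23 PM UTC (Jun 1).
+3 hours and 55 minutes → arrive 10:18 PM UTC on Jun 1.
Flight 2 lands earlier by 3 hours 22 minutes.

the second, by 3 hours 22 minutes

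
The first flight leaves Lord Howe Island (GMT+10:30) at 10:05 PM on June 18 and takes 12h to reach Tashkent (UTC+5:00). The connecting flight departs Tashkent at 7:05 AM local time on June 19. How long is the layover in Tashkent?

2 hours 30 minutes

Convert departure to UTC: 10:05 PM − 10:30 = 11:35 AM UTC on Jun 18.
Add 12 hours flight time → 11:35 PM UTC.
Tashkent is UTC+5:00, so local arrival = 11:35 PM + 5:00 = 4:35 AM on Jun 19.
Layover = 7:05 AM − 4:35 AM = 2 hours 30 minutes.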